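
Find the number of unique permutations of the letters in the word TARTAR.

Letters (A:2, R:2, T:2). Total letters: 6.
Permutations = 6!/(2! x 2! x 2!).

Final answer: 90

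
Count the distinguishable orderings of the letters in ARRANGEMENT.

Letters (A:2, E:2, G:1, M:1, N:2, R:2, T:1). Total letters: 11.
Permutations = 11!/(2! x 2! x 2! x 2!).

Final answer: 2494800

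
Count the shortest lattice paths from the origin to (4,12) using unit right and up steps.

Each path has 4 right steps and 12 up steps in some order (16 steps total).
Choose which 12 of the 16 steps are up: C(16,12).

Final answer: C(16,12) = 1820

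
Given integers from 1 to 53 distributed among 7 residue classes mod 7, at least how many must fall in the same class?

By pigeonhole with 53 objects and 7 categories: ceiling(53/7).

Final answer: 8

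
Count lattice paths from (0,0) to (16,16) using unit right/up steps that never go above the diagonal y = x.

Total monotonic paths to (16,16): C(32,16) = 601080390.
By the reflection principle, paths that go above the diagonal number C(32,17) = 565722720.
Valid Dyck paths: 601080390 - 565722720.
(Equivalently, C_{16} = C(32,16)/17 = 601080390/17.)

Final answer: C_{16} = 35357670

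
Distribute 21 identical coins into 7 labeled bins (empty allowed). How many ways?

Stars and bars: C(n+k-1, k-1) = C(27,6).

Final answer: C(27,6) = 296010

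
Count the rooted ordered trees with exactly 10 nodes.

This is counted by the nth Catalan number C_n. Here n = 10 - 1 = 9.
Using C_0 = 1 and C_(k+1) = C_k x 2(2k+1)/(k+2), build up term by term: C_1=1, C_2=2, C_3=5, C_4=14, C_5=42, C_6=132, C_7=429, C_8=1430, C_9=4862.

Final answer: C_{9} = 4862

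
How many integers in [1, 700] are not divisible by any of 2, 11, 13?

|div by 2|=350, |div by 11|=63, |div by 13|=53.
|div by 2&11|=31, |div by 2&13|=26, |div by 11&13|=4, |div by all|=2.
By inclusion-exclusion, divisible by at least one: 350+63+53-31-26-4+2 = 407.
Not divisible by any: 700 - 407.

Final answer: 293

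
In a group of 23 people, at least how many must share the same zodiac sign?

There are 12 possible values for zodiac sign. With 23 people and 12 categories, by pigeonhole: ceiling(23/12).

Final answer: 2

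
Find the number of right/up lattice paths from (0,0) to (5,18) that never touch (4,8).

Total paths to (5,18): C(23,18) = 33649.
Paths through (4,8): C(12,8) x C(11,10) = 5445.
Avoiding (4,8): 33649 - 5445.

Final answer: 28204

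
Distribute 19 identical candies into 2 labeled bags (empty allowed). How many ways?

Stars and bars: C(n+k-1, k-1) = C(20,1).

Final answer: C(20,1) = 20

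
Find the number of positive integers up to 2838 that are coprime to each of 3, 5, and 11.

|div by 3|=946, |div by 5|=567, |div by 11|=258.
|div by 3&5|=189, |div by 3&11|=86, |div by 5&11|=51, |div by all|=17.
By inclusion-exclusion, divisible by at least one: 946+567+258-189-86-51+17 = 1462.
Not divisible by any: 2838 - 1462.

Final answer: 1376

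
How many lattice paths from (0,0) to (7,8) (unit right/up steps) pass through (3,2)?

Paths (0,0)->(3,2): C(5,2) = 10.
Paths (3,2)->(7,8): C(10,6) = 210.
By multiplication principle: 10 x 210.

Final answer: 2100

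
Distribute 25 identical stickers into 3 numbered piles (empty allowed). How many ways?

Stars and bars: C(n+k-1, k-1) = C(27,2).

Final answer: C(27,2) = 351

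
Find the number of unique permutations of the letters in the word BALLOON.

Letters (A:1, B:1, L:2, N:1, O:2). Total letters: 7.
Permutations = 7!/(2! x 2!).

Final answer: 1260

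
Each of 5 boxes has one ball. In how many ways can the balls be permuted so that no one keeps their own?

Use the recurrence D(n) = (n-1)(D(n-1) + D(n-2)) with D(0)=1, D(1)=0.
D(2) = 1 x (0 + 1) = 1
D(3) = 2 x (1 + 0) = 2
D(4) = 3 x (2 + 1) = 9
D(5) = 4 x (D(4) + D(3)) = 4 x (9 + 2)

Final answer: D(5) = 44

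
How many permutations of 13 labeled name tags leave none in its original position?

Derangements satisfy D(n) = (n-1)(D(n-1) + D(n-2)), starting from D(0)=1, D(1)=0.
D(2) = 1 x (0 + 1) = 1
D(3) = 2 x (1 + 0) = 2
D(4) = 3 x (2 + 1) = 9
D(5) = 4 x (9 + 2) = 44
D(6) = 5 x (44 + 9) = 265
D(7) = 6 x (265 + 44) = 1854
D(8) = 7 x (1854 + 265) = 14833
D(9) = 8 x (14833 + 1854) = 133496
D(10) = 9 x (133496 + 14833) = 1334961
D(11) = 10 x (1334961 + 133496) = 14684570
D(12) = 11 x (14684570 + 1334961) = 176214841
D(13) = 12 x (D(12) + D(11)) = 12 x (176214841 + 14684570)

Final answer: D(13) = 2290792932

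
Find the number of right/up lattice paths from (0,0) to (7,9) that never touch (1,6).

Total paths to (7,9): C(16,9) = 11440.
Paths through (1,6): C(7,6) x C(9,3) = 588.
Avoiding (1,6): 11440 - 588.

Final answer: 10852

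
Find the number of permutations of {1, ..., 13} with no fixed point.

Use the recurrence D(n) = (n-1)(D(n-1) + D(n-2)) with D(0)=1, D(1)=0.
Building up: D(2)=1, D(3)=2, D(4)=9, D(5)=44, D(6)=265, D(7)=1854, D(8)=14833, D(9)=133496, D(10)=1334961, D(11)=14684570, D(12)=176214841.
D(13) = 12 x (D(12) + D(11)) = 12 x (176214841 + 14684570).

Final answer: D(13) = 2290792932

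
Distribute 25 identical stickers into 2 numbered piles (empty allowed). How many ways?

Stars and bars: C(n+k-1, k-1) = C(26,1).

Final answer: C(26,1) = 26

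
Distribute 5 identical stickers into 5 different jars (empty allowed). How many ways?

Stars and bars: C(n+k-1, k-1) = C(9,4).

Final answer: C(9,4) = 126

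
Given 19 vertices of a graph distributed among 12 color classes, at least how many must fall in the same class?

By pigeonhole with 19 objects and 12 categories: ceiling(19/12).

Final answer: 2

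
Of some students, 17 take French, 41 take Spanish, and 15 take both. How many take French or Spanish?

|A union B| = |A| + |B| - |A intersect B| = 17 + 41 - 15.

Final answer: 43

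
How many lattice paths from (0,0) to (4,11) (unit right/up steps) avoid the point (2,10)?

Total paths to (4,11): C(15,11) = 1365.
Paths through (2,10): C(12,10) x C(3,1) = 198.
Avoiding (2,10): 1365 - 198.

Final answer: 1167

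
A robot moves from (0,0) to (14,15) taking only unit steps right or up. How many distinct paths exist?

Each path has 14 right steps and 15 up steps in some order (29 steps total).
Choose which 15 of the 29 steps are up: C(29,15).

Final answer: C(29,15) = 77558760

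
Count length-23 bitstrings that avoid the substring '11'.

A valid string ends in 0 (append to any length-(n-1) valid string) or in 01 (append to any length-(n-2) valid string), so a(n) = a(n-1) + a(n-2) with a(1)=2, a(2)=3.
Building up term by term: a(1)=2, a(2)=3, a(3)=5, a(4)=8, a(5)=13, a(6)=21, a(7)=34, a(8)=55, a(9)=89, a(10)=144, a(11)=233, a(12)=377, a(13)=610, a(14)=987, a(15)=1597, a(16)=2584, a(17)=4181, a(18)=6765, a(19)=10946, a(20)=17711, a(21)=28657, a(22)=46368, a(23)=75025.

Final answer: 75025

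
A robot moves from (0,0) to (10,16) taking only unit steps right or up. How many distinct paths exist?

Each path has 10 right steps and 16 up steps in some order (26 steps total).
Choose which 16 of the 26 steps are up: C(26,16).

Final answer: C(26,16) = 5311735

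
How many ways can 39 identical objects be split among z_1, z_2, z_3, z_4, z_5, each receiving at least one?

Substitute z'_i = z_i - 1 (so z'_i >= 0). Then sum z'_i = 39 - 5 = 34.
Stars and bars: C(34+5-1, 5-1) = C(38,4).

Final answer: C(38,4) = 73815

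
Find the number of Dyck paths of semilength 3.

Total monotonic paths to (3,3): C(6,3) = 20.
By the reflection principle, paths that go above the diagonal number C(6,4) = 15.
Valid Dyck paths: 20 - 15.
(Check: C(6,3) - C(6,4) = C(6,3)/4, the Catalan number C_{3}.)

Final answer: C_{3} = 5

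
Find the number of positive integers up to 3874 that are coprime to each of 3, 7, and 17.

|div by 3|=1291, |div by 7|=553, |div by 17|=227.
|div by 3&7|=184, |div by 3&17|=75, |div by 7&17|=32, |div by all|=10.
By inclusion-exclusion, divisible by at least one: 1291+553+227-184-75-32+10 = 1790.
Not divisible by any: 3874 - 1790.

Final answer: 2084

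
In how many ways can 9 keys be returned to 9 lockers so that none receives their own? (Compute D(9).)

Derangements satisfy D(n) = (n-1)(D(n-1) + D(n-2)), starting from D(0)=1, D(1)=0.
D(2) = 1 x (0 + 1) = 1
D(3) = 2 x (1 + 0) = 2
D(4) = 3 x (2 + 1) = 9
D(5) = 4 x (9 + 2) = 44
D(6) = 5 x (44 + 9) = 265
D(7) = 6 x (265 + 44) = 1854
D(8) = 7 x (1854 + 265) = 14833
D(9) = 8 x (D(8) + D(7)) = 8 x (14833 + 1854)

Final answer: D(9) = 133496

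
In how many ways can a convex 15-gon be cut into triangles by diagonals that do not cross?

This is a standard Catalan-number count: the answer is C_n. Here n = 15 - 2 = 13.
C_n = C(2n,n)/(n+1), so C_{13} = C(26,13)/14 = 10400600/14.

Final answer: C_{13} = 742900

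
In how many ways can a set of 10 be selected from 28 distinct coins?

C(28,10) = 28!/(10! x 18!).

Final answer: \binom{28}{10} = 13123110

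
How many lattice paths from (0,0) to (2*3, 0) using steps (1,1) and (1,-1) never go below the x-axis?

Total monotonic paths to (3,3): C(6,3) = 20.
Reflecting each bad path at its first crossing gives a bijection with paths to (2,4): C(6,4) = 15.
Valid Dyck paths: 20 - 15.
(Check: C(6,3) - C(6,4) = C(6,3)/4, the Catalan number C_{3}.)

Final answer: C_{3} = 5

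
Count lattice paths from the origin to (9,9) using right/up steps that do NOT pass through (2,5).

Total paths to (9,9): C(18,9) = 48620.
Paths through (2,5): C(7,5) x C(11,4) = 6930.
Avoiding (2,5): 48620 - 6930.

Final answer: 41690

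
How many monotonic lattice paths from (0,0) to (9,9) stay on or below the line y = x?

Total monotonic paths to (9,9): C(18,9) = 48620.
Paths that cross above y=x (reflection bijection): C(18,10) = 43758.
Valid Dyck paths: 48620 - 43758.
(Check: C(18,9) - C(18,10) = C(18,9)/10, the Catalan number C_{9}.)

Final answer: C_{9} = 4862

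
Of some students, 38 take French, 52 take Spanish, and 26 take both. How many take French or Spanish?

|A union B| = |A| + |B| - |A intersect B| = 38 + 52 - 26.

Final answer: 64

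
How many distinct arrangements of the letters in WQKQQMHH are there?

Letters (H:2, K:1, M:1, Q:3, W:1). Total letters: 8.
Permutations = 8!/(3! x 2!).

Final answer: 3360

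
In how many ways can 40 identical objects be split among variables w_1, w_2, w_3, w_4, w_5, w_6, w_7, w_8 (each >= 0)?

Stars and bars with 40 stars and 7 bars:
C(40+8-1, 8-1) = C(47,7).

Final answer: C(47,7) = 62891499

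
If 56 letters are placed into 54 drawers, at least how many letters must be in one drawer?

By the pigeonhole principle: ceiling(56/54).

Final answer: 2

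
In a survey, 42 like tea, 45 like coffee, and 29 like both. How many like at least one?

|A union B| = |A| + |B| - |A intersect B| = 42 + 45 - 29.

Final answer: 58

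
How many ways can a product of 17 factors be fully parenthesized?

This is counted by the nth Catalan number C_n. Here n = 17 - 1 = 16.
C_n = C(2n,n) - C(2n,n+1), so C_{16} = C(32,16) - C(32,17) = 601080390 - 565722720.

Final answer: C_{16} = 35357670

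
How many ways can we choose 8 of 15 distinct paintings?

C(15,8) = 15!/(8! x (15-8)!).

Final answer: C(15,8) = 6435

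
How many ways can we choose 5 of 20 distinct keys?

C(20,5) = 20!/(5! x 15!).

Final answer: \binom{20}{5} = 15504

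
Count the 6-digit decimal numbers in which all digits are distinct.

First digit: 9 (not 0). Second: 9 (not first). Third: 8, etc.
Total: 9 x 9 x 8 x 7 x 6 x 5.

Final answer: 136080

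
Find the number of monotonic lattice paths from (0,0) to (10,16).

Each path has 10 right steps and 16 up steps in some order (26 steps total).
Choose which 16 of the 26 steps are up: C(26,16).

Final answer: C(26,16) = 5311735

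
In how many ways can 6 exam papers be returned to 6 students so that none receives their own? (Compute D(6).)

Derangements satisfy D(n) = (n-1)(D(n-1) + D(n-2)), starting from D(0)=1, D(1)=0.
D(2) = 1 x (0 + 1) = 1
D(3) = 2 x (1 + 0) = 2
D(4) = 3 x (2 + 1) = 9
D(5) = 4 x (9 + 2) = 44
D(6) = 5 x (D(5) + D(4)) = 5 x (44 + 9)

Final answer: D(6) = 265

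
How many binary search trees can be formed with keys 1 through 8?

This is a standard Catalan-number count: the answer is C_n. Here n = 8.
C_n = C(2n,n)/(n+1), so C_{8} = C(16,8)/9 = 12870/9.

Final answer: C_{8} = 1430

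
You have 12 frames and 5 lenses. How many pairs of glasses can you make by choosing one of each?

By the multiplication principle: 12 x 5.

Final answer: 60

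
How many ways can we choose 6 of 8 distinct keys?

C(8,6) = 8!/(6! x (8-6)!).

Final answer: C(8,6) = 28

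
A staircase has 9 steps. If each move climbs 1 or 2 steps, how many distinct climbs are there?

Condition on the final move: it is a 1-step (f(n-1) ways to get there) or a 2-step (f(n-2) ways), so f(n) = f(n-1) + f(n-2), with f(1)=1, f(2)=2.
Iterating the recurrence: f(1)=1, f(2)=2, f(3)=3, f(4)=5, f(5)=8, f(6)=13, f(7)=21, f(8)=34, f(9)=55.

Final answer: 55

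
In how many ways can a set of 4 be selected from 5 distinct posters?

C(5,4) = 5!/(4! x (5-4)!).

Final answer: C(5,4) = 5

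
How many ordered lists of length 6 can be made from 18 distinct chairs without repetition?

P(18,6) = 18!/(18-6)! = 18!/12!.

Final answer: P(18,6) = 13366080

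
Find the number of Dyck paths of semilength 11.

Total monotonic paths to (11,11): C(22,11) = 705432.
Paths that cross above y=x (reflection bijection): C(22,12) = 646646.
Valid Dyck paths: 705432 - 646646.
(Equivalently, C_{11} = C(22,11)/12 = 705432/12.)

Final answer: C_{11} = 58786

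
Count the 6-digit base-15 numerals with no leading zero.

In base 15, the leading digit has 14 choices (1..14); each of the remaining 5 digits has 15 choices.
Total: 14 x 15^5.

Final answer: 10631250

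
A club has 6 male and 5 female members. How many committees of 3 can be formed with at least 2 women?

Sum over valid woman counts:
C(5,2)C(6,1) = 60
C(5,3)C(6,0) = 10
Total: 60 + 10.

Final answer: 70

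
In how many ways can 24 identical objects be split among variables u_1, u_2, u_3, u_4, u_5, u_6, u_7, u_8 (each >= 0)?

Stars and bars with 24 stars and 7 bars:
C(24+8-1, 8-1) = C(31,7).

Final answer: C(31,7) = 2629575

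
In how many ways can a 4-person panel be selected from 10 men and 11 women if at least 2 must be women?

Sum over valid woman counts:
C(11,2)C(10,2) = 2475
C(11,3)C(10,1) = 1650
C(11,4)C(10,0) = 330
Total: 2475 + 1650 + 330.

Final answer: 4455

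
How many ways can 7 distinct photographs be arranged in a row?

The number of ways to arrange 7 distinct objects is 7!.

Final answer: 7! = 5040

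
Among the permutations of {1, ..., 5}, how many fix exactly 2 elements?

Choose which 2 elements are fixed: C(5,2) = 10.
Derange the remaining 3 using D(j) = (j-1)(D(j-1) + D(j-2)), D(0)=1, D(1)=0: D(2)=1, D(3)=2.
Total: 10 x 2.

Final answer: C(5,2) D(3) = 20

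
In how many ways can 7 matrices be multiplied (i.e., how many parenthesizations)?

This is counted by the nth Catalan number C_n. Here n = 7 - 1 = 6.
Using C_0 = 1 and C_(k+1) = C_k x 2(2k+1)/(k+2), build up term by term: C_1=1, C_2=2, C_3=5, C_4=14, C_5=42, C_6=132.

Final answer: C_{6} = 132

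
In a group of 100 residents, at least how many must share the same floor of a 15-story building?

There are 15 possible values for floor of a 15-story building. With 100 residents and 15 categories, by pigeonhole: ceiling(100/15).

Final answer: 7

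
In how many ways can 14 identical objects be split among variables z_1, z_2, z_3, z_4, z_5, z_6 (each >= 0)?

Stars and bars with 14 stars and 5 bars:
C(14+6-1, 6-1) = C(19,5).

Final answer: C(19,5) = 11628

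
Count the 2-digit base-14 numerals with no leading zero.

In base 14, the leading digit has 13 choices (1..13); each of the remaining 1 digits has 14 choices.
Total: 13 x 14^1.

Final answer: 182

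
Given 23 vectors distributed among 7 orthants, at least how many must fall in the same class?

By pigeonhole with 23 objects and 7 categories: ceiling(23/7).

Final answer: 4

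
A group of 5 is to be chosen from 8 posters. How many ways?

C(8,5) = 8!/(5! x 3!).

Final answer: \binom{8}{5} = 56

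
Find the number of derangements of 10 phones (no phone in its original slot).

Derangements satisfy D(n) = (n-1)(D(n-1) + D(n-2)), starting from D(0)=1, D(1)=0.
D(2) = 1 x (0 + 1) = 1
D(3) = 2 x (1 + 0) = 2
D(4) = 3 x (2 + 1) = 9
D(5) = 4 x (9 + 2) = 44
D(6) = 5 x (44 + 9) = 265
D(7) = 6 x (265 + 44) = 1854
D(8) = 7 x (1854 + 265) = 14833
D(9) = 8 x (14833 + 1854) = 133496
D(10) = 9 x (D(9) + D(8)) = 9 x (133496 + 14833)

Final answer: D(10) = 1334961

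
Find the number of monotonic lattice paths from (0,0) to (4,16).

Each path has 4 right steps and 16 up steps in some order (20 steps total).
Choose which 16 of the 20 steps are up: C(20,16).

Final answer: C(20,16) = 4845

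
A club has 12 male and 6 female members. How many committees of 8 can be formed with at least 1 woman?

Sum over valid woman counts:
C(6,1)C(12,7) = 4752
C(6,2)C(12,6) = 13860
C(6,3)C(12,5) = 15840
C(6,4)C(12,4) = 7425
C(6,5)C(12,3) = 1320
C(6,6)C(12,2) = 66
Total: 4752 + 13860 + 15840 + 7425 + 1320 + 66.

Final answer: 43263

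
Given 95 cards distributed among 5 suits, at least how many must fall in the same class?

By pigeonhole with 95 objects and 5 categories: ceiling(95/5).

Final answer: 19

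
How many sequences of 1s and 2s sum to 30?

Let f(n) count the ways. The last step is size 1 or 2, so f(n) = f(n-1) + f(n-2) with f(1)=1, f(2)=2.
Building up term by term: f(1)=1, f(2)=2, f(3)=3, f(4)=5, f(5)=8, f(6)=13, f(7)=21, f(8)=34, f(9)=55, f(10)=89, f(11)=144, f(12)=233, f(13)=377, f(14)=610, f(15)=987, f(16)=1597, f(17)=2584, f(18)=4181, f(19)=6765, f(20)=10946, f(21)=17711, f(22)=28657, f(23)=46368, f(24)=75025, f(25)=121393, f(26)=196418, f(27)=317811, f(28)=514229, f(29)=832040, f(30)=1346269.

Final answer: 1346269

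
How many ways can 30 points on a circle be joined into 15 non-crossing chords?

The structures are counted by the Catalan number C_n. Here n = 30/2 = 15.
Using C_0 = 1 and C_(k+1) = C_k x 2(2k+1)/(k+2), build up term by term: C_1=1, C_2=2, C_3=5, C_4=14, C_5=42, C_6=132, C_7=429, C_8=1430, C_9=4862, C_10=16796, C_11=58786, C_12=208012, C_13=742900, C_14=2674440, C_15=9694845.

Final answer: C_{15} = 9694845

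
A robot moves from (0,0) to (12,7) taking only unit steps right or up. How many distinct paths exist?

Each path has 12 right steps and 7 up steps in some order (19 steps total).
Choose which 7 of the 19 steps are up: C(19,7).

Final answer: C(19,7) = 50388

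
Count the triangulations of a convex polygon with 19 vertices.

This is a standard Catalan-number count: the answer is C_n. Here n = 19 - 2 = 17.
C_n = C(2n,n)/(n+1), so C_{17} = C(34,17)/18 = 2333606220/18.

Final answer: C_{17} = 129644790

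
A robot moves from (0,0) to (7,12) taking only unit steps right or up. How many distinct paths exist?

Each path has 7 right steps and 12 up steps in some order (19 steps total).
Choose which 12 of the 19 steps are up: C(19,12).

Final answer: C(19,12) = 50388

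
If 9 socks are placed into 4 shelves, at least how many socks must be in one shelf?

By the pigeonhole principle: ceiling(9/4).

Final answer: 3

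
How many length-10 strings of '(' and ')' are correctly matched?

This is counted by the nth Catalan number C_n. Here n = 5 (pairs).
C_n = C(2n,n)/(n+1), so C_{5} = C(10,5)/6 = 252/6.

Final answer: C_{5} = 42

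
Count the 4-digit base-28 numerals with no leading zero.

These are the integers in [28^3, 28^4), so the count is 28^4 - 28^3 = 27 x 28^3.

Final answer: 592704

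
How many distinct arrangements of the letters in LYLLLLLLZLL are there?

Letters (L:9, Y:1, Z:1). Total letters: 11.
Permutations = 11!/(9!).

Final answer: 110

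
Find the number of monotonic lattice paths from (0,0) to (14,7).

Each path has 14 right steps and 7 up steps in some order (21 steps total).
Choose which 7 of the 21 steps are up: C(21,7).

Final answer: C(21,7) = 116280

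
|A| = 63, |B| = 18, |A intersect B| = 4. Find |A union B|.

|A union B| = |A| + |B| - |A intersect B| = 63 + 18 - 4.

Final answer: 77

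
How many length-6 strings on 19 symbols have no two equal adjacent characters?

First character: 19 choices. Each subsequent: 18 choices (must differ from the previous one).
Total: 19 x 18^5.

Final answer: 19 x 18^{5} = 35901792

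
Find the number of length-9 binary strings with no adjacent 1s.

Classify by the final bit: ...0 gives a(n-1) strings, ...01 gives a(n-2) strings. Thus a(n) = a(n-1) + a(n-2) with a(1)=2, a(2)=3.
Iterating the recurrence: a(1)=2, a(2)=3, a(3)=5, a(4)=8, a(5)=13, a(6)=21, a(7)=34, a(8)=55, a(9)=89.

Final answer: 89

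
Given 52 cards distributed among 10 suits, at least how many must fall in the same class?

By pigeonhole with 52 objects and 10 categories: ceiling(52/10).

Final answer: 6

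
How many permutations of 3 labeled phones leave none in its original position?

D(n) = (n-1)(D(n-1) + D(n-2)), D(0)=1, D(1)=0.
D(2) = 1 x (0 + 1) = 1
D(3) = 2 x (D(2) + D(1)) = 2 x (1 + 0)

Final answer: D(3) = 2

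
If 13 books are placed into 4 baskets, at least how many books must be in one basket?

By the pigeonhole principle: ceiling(13/4).

Final answer: 4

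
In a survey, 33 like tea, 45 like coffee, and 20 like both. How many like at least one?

|A union B| = |A| + |B| - |A intersect B| = 33 + 45 - 20.

Final answer: 58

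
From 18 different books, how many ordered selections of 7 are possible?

P(18,7) = 18!/(18-7)! = 18!/11!.

Final answer: P(18,7) = 160392960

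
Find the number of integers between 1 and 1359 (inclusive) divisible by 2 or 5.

Multiples of 2: 679. Multiples of 5: 271. Of both (lcm=10): 135.
By inclusion-exclusion: 679 + 271 - 135.

Final answer: 815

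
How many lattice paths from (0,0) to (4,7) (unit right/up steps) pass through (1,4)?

Paths (0,0)->(1,4): C(5,4) = 5.
Paths (1,4)->(4,7): C(6,3) = 20.
By multiplication principle: 5 x 20.

Final answer: 100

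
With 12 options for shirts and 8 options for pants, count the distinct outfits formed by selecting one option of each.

By the multiplication principle: 12 x 8.

Final answer: 96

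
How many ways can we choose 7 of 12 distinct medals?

C(12,7) = 12!/(7! x (12-7)!).

Final answer: C(12,7) = 792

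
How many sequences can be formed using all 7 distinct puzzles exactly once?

The number of ways to arrange 7 distinct objects is 7!.

Final answer: 7! = 5040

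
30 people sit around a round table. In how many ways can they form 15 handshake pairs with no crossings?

The structures are counted by the Catalan number C_n. Here n = 30/2 = 15.
C_n = C(2n,n)/(n+1), so C_{15} = C(30,15)/16 = 155117520/16.

Final answer: C_{15} = 9694845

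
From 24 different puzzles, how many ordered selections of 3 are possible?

P(24,3) = 24!/(24-3)! = 24!/21!.

Final answer: P(24,3) = 12144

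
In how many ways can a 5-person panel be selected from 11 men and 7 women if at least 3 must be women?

Sum over valid woman counts:
C(7,3)C(11,2) = 1925
C(7,4)C(11,1) = 385
C(7,5)C(11,0) = 21
Total: 1925 + 385 + 21.

Final answer: 2331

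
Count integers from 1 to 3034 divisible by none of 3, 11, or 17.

|div by 3|=1011, |div by 11|=275, |div by 17|=178.
|div by 3&11|=91, |div by 3&17|=59, |div by 11&17|=16, |div by all|=5.
By inclusion-exclusion, divisible by at least one: 1011+275+178-91-59-16+5 = 1303.
Not divisible by any: 3034 - 1303.

Final answer: 1731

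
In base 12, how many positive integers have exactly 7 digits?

Leading digit: 11 options (nonzero). Other 6 digit(s): 12 options each.
Total: 11 x 12^6.

Final answer: 32845824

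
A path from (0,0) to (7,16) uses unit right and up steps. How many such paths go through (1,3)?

Paths (0,0)->(1,3): C(4,3) = 4.
Paths (1,3)->(7,16): C(19,13) = 27132.
By multiplication principle: 4 x 27132.

Final answer: 108528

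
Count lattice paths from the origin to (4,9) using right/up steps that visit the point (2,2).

Paths (0,0)->(2,2): C(4,2) = 6.
Paths (2,2)->(4,9): C(9,7) = 36.
By multiplication principle: 6 x 36.

Final answer: 216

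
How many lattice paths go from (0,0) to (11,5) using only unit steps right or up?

Each path has 11 right steps and 5 up steps in some order (16 steps total).
Choose which 5 of the 16 steps are up: C(16,5).

Final answer: C(16,5) = 4368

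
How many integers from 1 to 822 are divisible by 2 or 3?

Multiples of 2: 411. Multiples of 3: 274. Of both (lcm=6): 137.
By inclusion-exclusion: 411 + 274 - 137.

Final answer: 548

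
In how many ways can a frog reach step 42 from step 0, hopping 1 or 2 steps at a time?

Let f(n) count the ways. The last step is size 1 or 2, so f(n) = f(n-1) + f(n-2) with f(1)=1, f(2)=2.
Iterating the recurrence: f(1)=1, f(2)=2, f(3)=3, f(4)=5, f(5)=8, f(6)=13, f(7)=21, f(8)=34, f(9)=55, f(10)=89, f(11)=144, f(12)=233, f(13)=377, f(14)=610, f(15)=987, f(16)=1597, f(17)=2584, f(18)=4181, f(19)=6765, f(20)=10946, f(21)=17711, f(22)=28657, f(23)=46368, f(24)=75025, f(25)=121393, f(26)=196418, f(27)=317811, f(28)=514229, f(29)=832040, f(30)=1346269, f(31)=2178309, f(32)=3524578, f(33)=5702887, f(34)=9227465, f(35)=14930352, f(36)=24157817, f(37)=39088169, f(38)=63245986, f(39)=102334155, f(40)=165580141, f(41)=267914296, f(42)=433494437.

Final answer: 433494437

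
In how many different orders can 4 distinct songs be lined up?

The number of ways to arrange 4 distinct objects is 4!.

Final answer: 4! = 24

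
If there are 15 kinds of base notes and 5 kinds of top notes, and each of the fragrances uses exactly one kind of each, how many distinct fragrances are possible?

By the multiplication principle: 15 x 5.

Final answer: 75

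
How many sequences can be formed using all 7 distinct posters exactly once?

The number of ways to arrange 7 distinct objects is 7!.

Final answer: 7! = 5040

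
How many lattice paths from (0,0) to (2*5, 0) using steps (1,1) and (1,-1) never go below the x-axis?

Total monotonic paths to (5,5): C(10,5) = 252.
Paths that cross above y=x (reflection bijection): C(10,6) = 210.
Valid Dyck paths: 252 - 210.
(This is the Catalan number C_{5}.)

Final answer: C_{5} = 42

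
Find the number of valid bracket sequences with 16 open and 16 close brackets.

This is a standard Catalan-number count: the answer is C_n. Here n = 16 (pairs).
C_n = C(2n,n) - C(2n,n+1), so C_{16} = C(32,16) - C(32,17) = 601080390 - 565722720.

Final answer: C_{16} = 35357670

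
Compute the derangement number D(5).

D(n) = (n-1)(D(n-1) + D(n-2)), D(0)=1, D(1)=0.
Building up: D(2)=1, D(3)=2, D(4)=9.
D(5) = 4 x (D(4) + D(3)) = 4 x (9 + 2).

Final answer: D(5) = 44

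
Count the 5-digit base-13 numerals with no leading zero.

In base 13, the leading digit has 12 choices (1..12); each of the remaining 4 digits has 13 choices.
Total: 12 x 13^4.

Final answer: 342732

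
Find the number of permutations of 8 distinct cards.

The number of ways to arrange 8 distinct objects is 8!.

Final answer: 8! = 40320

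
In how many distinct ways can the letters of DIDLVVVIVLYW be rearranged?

Letters (D:2, I:2, L:2, V:4, W:1, Y:1). Total letters: 12.
Permutations = 12!/(4! x 2! x 2! x 2!).

Final answer: 2494800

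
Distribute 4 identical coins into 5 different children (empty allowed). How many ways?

Stars and bars: C(n+k-1, k-1) = C(8,4).

Final answer: C(8,4) = 70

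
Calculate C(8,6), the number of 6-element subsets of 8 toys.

C(8,6) = 8!/(6! x 2!).

Final answer: \binom{8}{6} = 28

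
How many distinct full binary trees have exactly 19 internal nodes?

This is a standard Catalan-number count: the answer is C_n. Here n = 19.
C_n = C(2n,n) - C(2n,n+1), so C_{19} = C(38,19) - C(38,20) = 35345263800 - 33578000610.

Final answer: C_{19} = 1767263190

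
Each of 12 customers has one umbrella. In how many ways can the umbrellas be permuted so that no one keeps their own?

Derangements satisfy D(n) = (n-1)(D(n-1) + D(n-2)), starting from D(0)=1, D(1)=0.
D(2) = 1 x (0 + 1) = 1
D(3) = 2 x (1 + 0) = 2
D(4) = 3 x (2 + 1) = 9
D(5) = 4 x (9 + 2) = 44
D(6) = 5 x (44 + 9) = 265
D(7) = 6 x (265 + 44) = 1854
D(8) = 7 x (1854 + 265) = 14833
D(9) = 8 x (14833 + 1854) = 133496
D(10) = 9 x (133496 + 14833) = 1334961
D(11) = 10 x (1334961 + 133496) = 14684570
D(12) = 11 x (D(11) + D(10)) = 11 x (14684570 + 1334961)

Final answer: D(12) = 176214841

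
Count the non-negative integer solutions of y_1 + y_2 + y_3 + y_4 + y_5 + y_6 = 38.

Stars and bars with 38 stars and 5 bars:
C(38+6-1, 6-1) = C(43,5).

Final answer: C(43,5) = 962598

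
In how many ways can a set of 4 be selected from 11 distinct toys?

C(11,4) = 11!/(4! x 7!).

Final answer: \binom{11}{4} = 330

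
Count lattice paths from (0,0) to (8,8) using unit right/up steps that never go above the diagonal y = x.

Total monotonic paths to (8,8): C(16,8) = 12870.
Paths that cross above y=x (reflection bijection): C(16,9) = 11440.
Valid Dyck paths: 12870 - 11440.
(This is the Catalan number C_{8}.)

Final answer: C_{8} = 1430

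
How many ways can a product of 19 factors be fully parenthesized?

This is counted by the nth Catalan number C_n. Here n = 19 - 1 = 18.
Using C_0 = 1 and C_(k+1) = C_k x 2(2k+1)/(k+2), build up term by term: C_1=1, C_2=2, C_3=5, C_4=14, C_5=42, C_6=132, C_7=429, C_8=1430, C_9=4862, C_10=16796, C_11=58786, C_12=208012, C_13=742900, C_14=2674440, C_15=9694845, C_16=35357670, C_17=129644790, C_18=477638700.

Final answer: C_{18} = 477638700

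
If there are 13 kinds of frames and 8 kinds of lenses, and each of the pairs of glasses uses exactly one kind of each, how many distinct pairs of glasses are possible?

By the multiplication principle: 13 x 8.

Final answer: 104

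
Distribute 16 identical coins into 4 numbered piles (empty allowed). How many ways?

Stars and bars: C(n+k-1, k-1) = C(19,3).

Final answer: C(19,3) = 969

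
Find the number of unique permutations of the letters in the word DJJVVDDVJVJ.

Letters (D:3, J:4, V:4). Total letters: 11.
Permutations = 11!/(4! x 4! x 3!).

Final answer: 11550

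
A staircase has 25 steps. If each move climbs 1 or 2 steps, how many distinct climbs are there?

Condition on the final move: it is a 1-step (f(n-1) ways to get there) or a 2-step (f(n-2) ways), so f(n) = f(n-1) + f(n-2), with f(1)=1, f(2)=2.
Iterating the recurrence: f(1)=1, f(2)=2, f(3)=3, f(4)=5, f(5)=8, f(6)=13, f(7)=21, f(8)=34, f(9)=55, f(10)=89, f(11)=144, f(12)=233, f(13)=377, f(14)=610, f(15)=987, f(16)=1597, f(17)=2584, f(18)=4181, f(19)=6765, f(20)=10946, f(21)=17711, f(22)=28657, f(23)=46368, f(24)=75025, f(25)=121393.

Final answer: 121393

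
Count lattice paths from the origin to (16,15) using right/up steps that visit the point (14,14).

Paths (0,0)->(14,14): C(28,14) = 40116600.
Paths (14,14)->(16,15): C(3,1) = 3.
By multiplication principle: 40116600 x 3.

Final answer: 120349800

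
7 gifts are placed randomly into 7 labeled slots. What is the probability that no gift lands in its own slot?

D(n) = (n-1)(D(n-1) + D(n-2)), D(0)=1, D(1)=0.
Building up: D(2)=1, D(3)=2, D(4)=9, D(5)=44, D(6)=265, D(7)=1854.
Total arrangements: 7! = 5040.
Probability = D(7)/7! = 103/280.

Final answer: D(7)/7! = 1854/5040 = 0.367857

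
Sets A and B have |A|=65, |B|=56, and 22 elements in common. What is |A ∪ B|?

|A union B| = |A| + |B| - |A intersect B| = 65 + 56 - 22.

Final answer: 99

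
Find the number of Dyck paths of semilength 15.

Total monotonic paths to (15,15): C(30,15) = 155117520.
Reflecting each bad path at its first crossing gives a bijection with paths to (14,16): C(30,16) = 145422675.
Valid Dyck paths: 155117520 - 145422675.
(This is the Catalan number C_{15}.)

Final answer: C_{15} = 9694845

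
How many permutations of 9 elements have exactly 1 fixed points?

Choose which 1 elements are fixed: C(9,1) = 9.
Derange the remaining 8 using D(j) = (j-1)(D(j-1) + D(j-2)), D(0)=1, D(1)=0: D(2)=1, D(3)=2, D(4)=9, D(5)=44, D(6)=265, D(7)=1854, D(8)=14833.
Total: 9 x 14833.

Final answer: C(9,1) D(8) = 133497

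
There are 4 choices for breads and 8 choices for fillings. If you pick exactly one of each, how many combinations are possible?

By the multiplication principle: 4 x 8.

Final answer: 32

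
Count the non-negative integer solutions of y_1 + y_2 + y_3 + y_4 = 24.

Stars and bars with 24 stars and 3 bars:
C(24+4-1, 4-1) = C(27,3).

Final answer: C(27,3) = 2925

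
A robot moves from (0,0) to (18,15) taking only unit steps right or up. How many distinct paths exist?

Each path has 18 right steps and 15 up steps in some order (33 steps total).
Choose which 15 of the 33 steps are up: C(33,15).

Final answer: C(33,15) = 1037158320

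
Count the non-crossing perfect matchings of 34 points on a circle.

This is a standard Catalan-number count: the answer is C_n. Here n = 34/2 = 17.
C_n = C(2n,n)/(n+1), so C_{17} = C(34,17)/18 = 2333606220/18.

Final answer: C_{17} = 129644790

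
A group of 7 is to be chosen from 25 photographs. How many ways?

C(25,7) = 25!/(7! x 18!).

Final answer: \binom{25}{7} = 480700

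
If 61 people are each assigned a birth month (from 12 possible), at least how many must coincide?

There are 12 possible values for birth month. With 61 people and 12 categories, by pigeonhole: ceiling(61/12).

Final answer: 6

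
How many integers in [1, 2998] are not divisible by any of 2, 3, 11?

|div by 2|=1499, |div by 3|=999, |div by 11|=272.
|div by 2&3|=499, |div by 2&11|=136, |div by 3&11|=90, |div by all|=45.
By inclusion-exclusion, divisible by at least one: 1499+999+272-499-136-90+45 = 2090.
Not divisible by any: 2998 - 2090.

Final answer: 908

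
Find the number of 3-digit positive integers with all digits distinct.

First digit: 9 (not 0). Second: 9 (not first). Third: 8, etc.
Total: 9 x 9 x 8.

Final answer: 648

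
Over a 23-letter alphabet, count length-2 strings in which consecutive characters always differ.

Let g(n) count such strings. g(1) = 23, and each valid string of length n-1 extends in 22 ways (any symbol but the last), so g(n) = 22 g(n-1).
Total: g(2) = 23 x 22^1.

Final answer: 23 x 22^{1} = 506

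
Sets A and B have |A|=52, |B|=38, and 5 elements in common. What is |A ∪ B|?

|A union B| = |A| + |B| - |A intersect B| = 52 + 38 - 5.

Final answer: 85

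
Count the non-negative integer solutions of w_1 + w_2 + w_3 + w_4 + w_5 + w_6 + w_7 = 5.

Stars and bars with 5 stars and 6 bars:
C(5+7-1, 7-1) = C(11,6).

Final answer: C(11,6) = 462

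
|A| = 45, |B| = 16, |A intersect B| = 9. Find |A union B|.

|A union B| = |A| + |B| - |A intersect B| = 45 + 16 - 9.

Final answer: 52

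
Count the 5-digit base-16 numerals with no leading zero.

These are the integers in [16^4, 16^5), so the count is 16^5 - 16^4 = 15 x 16^4.

Final answer: 983040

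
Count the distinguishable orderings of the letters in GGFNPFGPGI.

Letters (F:2, G:4, I:1, N:1, P:2). Total letters: 10.
Permutations = 10!/(4! x 2! x 2!).

Final answer: 37800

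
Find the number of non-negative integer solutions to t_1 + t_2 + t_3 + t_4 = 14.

Stars and bars with 14 stars and 3 bars:
C(14+4-1, 4-1) = C(17,3).

Final answer: C(17,3) = 680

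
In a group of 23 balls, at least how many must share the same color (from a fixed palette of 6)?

There are 6 possible values for color (from a fixed palette of 6). With 23 balls and 6 categories, by pigeonhole: ceiling(23/6).

Final answer: 4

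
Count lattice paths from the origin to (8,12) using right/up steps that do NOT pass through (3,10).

Total paths to (8,12): C(20,12) = 125970.
Paths through (3,10): C(13,10) x C(7,2) = 6006.
Avoiding (3,10): 125970 - 6006.

Final answer: 119964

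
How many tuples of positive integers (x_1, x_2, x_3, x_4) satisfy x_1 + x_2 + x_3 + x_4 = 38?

Substitute x'_i = x_i - 1 (so x'_i >= 0). Then sum x'_i = 38 - 4 = 34.
Stars and bars: C(34+4-1, 4-1) = C(37,3).

Final answer: C(37,3) = 7770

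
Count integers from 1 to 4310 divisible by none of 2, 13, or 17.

|div by 2|=2155, |div by 13|=331, |div by 17|=253.
|div by 2&13|=165, |div by 2&17|=126, |div by 13&17|=19, |div by all|=9.
By inclusion-exclusion, divisible by at least one: 2155+331+253-165-126-19+9 = 2438.
Not divisible by any: 4310 - 2438.

Final answer: 1872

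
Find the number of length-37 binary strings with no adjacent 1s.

A valid string ends in 0 (append to any length-(n-1) valid string) or in 01 (append to any length-(n-2) valid string), so a(n) = a(n-1) + a(n-2) with a(1)=2, a(2)=3.
Building up term by term: a(1)=2, a(2)=3, a(3)=5, a(4)=8, a(5)=13, a(6)=21, a(7)=34, a(8)=55, a(9)=89, a(10)=144, a(11)=233, a(12)=377, a(13)=610, a(14)=987, a(15)=1597, a(16)=2584, a(17)=4181, a(18)=6765, a(19)=10946, a(20)=17711, a(21)=28657, a(22)=46368, a(23)=75025, a(24)=121393, a(25)=196418, a(26)=317811, a(27)=514229, a(28)=832040, a(29)=1346269, a(30)=2178309, a(31)=3524578, a(32)=5702887, a(33)=9227465, a(34)=14930352, a(35)=24157817, a(36)=39088169, a(37)=63245986.

Final answer: 63245986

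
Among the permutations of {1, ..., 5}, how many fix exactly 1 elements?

Choose which 1 elements are fixed: C(5,1) = 5.
Derange the remaining 4 using D(j) = (j-1)(D(j-1) + D(j-2)), D(0)=1, D(1)=0: D(2)=1, D(3)=2, D(4)=9.
Total: 5 x 9.

Final answer: C(5,1) D(4) = 45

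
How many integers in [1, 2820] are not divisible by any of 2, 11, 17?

|div by 2|=1410, |div by 11|=256, |div by 17|=165.
|div by 2&11|=128, |div by 2&17|=82, |div by 11&17|=15, |div by all|=7.
By inclusion-exclusion, divisible by at least one: 1410+256+165-128-82-15+7 = 1613.
Not divisible by any: 2820 - 1613.

Final answer: 1207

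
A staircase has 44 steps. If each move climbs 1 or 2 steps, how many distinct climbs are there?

Let f(n) count the ways. The last step is size 1 or 2, so f(n) = f(n-1) + f(n-2) with f(1)=1, f(2)=2.
Iterating the recurrence: f(1)=1, f(2)=2, f(3)=3, f(4)=5, f(5)=8, f(6)=13, f(7)=21, f(8)=34, f(9)=55, f(10)=89, f(11)=144, f(12)=233, f(13)=377, f(14)=610, f(15)=987, f(16)=1597, f(17)=2584, f(18)=4181, f(19)=6765, f(20)=10946, f(21)=17711, f(22)=28657, f(23)=46368, f(24)=75025, f(25)=121393, f(26)=196418, f(27)=317811, f(28)=514229, f(29)=832040, f(30)=1346269, f(31)=2178309, f(32)=3524578, f(33)=5702887, f(34)=9227465, f(35)=14930352, f(36)=24157817, f(37)=39088169, f(38)=63245986, f(39)=102334155, f(40)=165580141, f(41)=267914296, f(42)=433494437, f(43)=701408733, f(44)=1134903170.

Final answer: 1134903170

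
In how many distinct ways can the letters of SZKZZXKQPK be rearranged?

Letters (K:3, P:1, Q:1, S:1, X:1, Z:3). Total letters: 10.
Permutations = 10!/(3! x 3!).

Final answer: 100800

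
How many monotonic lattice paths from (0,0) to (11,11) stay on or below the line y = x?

Total monotonic paths to (11,11): C(22,11) = 705432.
A path is bad iff it touches y = x + 1; reflecting its initial segment maps bad paths bijectively onto all paths to (10,12), of which there are C(22,12) = 646646.
Valid Dyck paths: 705432 - 646646.
(Equivalently, C_{11} = C(22,11)/12 = 705432/12.)

Final answer: C_{11} = 58786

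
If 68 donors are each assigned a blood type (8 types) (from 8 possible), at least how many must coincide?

There are 8 possible values for blood type (8 types). With 68 donors and 8 categories, by pigeonhole: ceiling(68/8).

Final answer: 9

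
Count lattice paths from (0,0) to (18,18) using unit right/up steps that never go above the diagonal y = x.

Total monotonic paths to (18,18): C(36,18) = 9075135300.
Reflecting each bad path at its first crossing gives a bijection with paths to (17,19): C(36,19) = 8597496600.
Valid Dyck paths: 9075135300 - 8597496600.
(This is the Catalan number C_{18}.)

Final answer: C_{18} = 477638700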